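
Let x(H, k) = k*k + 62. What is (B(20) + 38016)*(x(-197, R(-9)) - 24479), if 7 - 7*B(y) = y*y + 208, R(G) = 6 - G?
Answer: -917606016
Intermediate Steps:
x(H, k) = 62 + k² (x(H, k) = k² + 62 = 62 + k²)
B(y) = -201/7 - y²/7 (B(y) = 1 - (y*y + 208)/7 = 1 - (y² + 208)/7 = 1 - (208 + y²)/7 = 1 + (-208/7 - y²/7) = -201/7 - y²/7)
(B(20) + 38016)*(x(-197, R(-9)) - 24479) = ((-201/7 - ⅐*20²) + 38016)*((62 + (6 - 1*(-9))²) - 24479) = ((-201/7 - ⅐*400) + 38016)*((62 + (6 + 9)²) - 24479) = ((-201/7 - 400/7) + 38016)*((62 + 15²) - 24479) = (-601/7 + 38016)*((62 + 225) - 24479) = 265511*(287 - 24479)/7 = (265511/7)*(-24192) = -917606016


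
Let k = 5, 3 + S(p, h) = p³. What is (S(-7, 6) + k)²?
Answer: 116281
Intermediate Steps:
S(p, h) = -3 + p³
(S(-7, 6) + k)² = ((-3 + (-7)³) + 5)² = ((-3 - 343) + 5)² = (-346 + 5)² = (-341)² = 116281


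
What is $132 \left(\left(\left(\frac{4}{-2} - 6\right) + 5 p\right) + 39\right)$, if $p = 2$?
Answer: $5412$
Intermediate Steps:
$132 \left(\left(\left(\frac{4}{-2} - 6\right) + 5 p\right) + 39\right) = 132 \left(\left(\left(\frac{4}{-2} - 6\right) + 5 \cdot 2\right) + 39\right) = 132 \left(\left(\left(4 \left(- \frac{1}{2}\right) - 6\right) + 10\right) + 39\right) = 132 \left(\left(\left(-2 - 6\right) + 10\right) + 39\right) = 132 \left(\left(-8 + 10\right) + 39\right) = 132 \left(2 + 39\right) = 132 \cdot 41 = 5412$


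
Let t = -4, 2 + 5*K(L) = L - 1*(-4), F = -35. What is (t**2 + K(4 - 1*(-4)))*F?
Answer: -630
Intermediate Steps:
K(L) = 2/5 + L/5 (K(L) = -2/5 + (L - 1*(-4))/5 = -2/5 + (L + 4)/5 = -2/5 + (4 + L)/5 = -2/5 + (4/5 + L/5) = 2/5 + L/5)
(t**2 + K(4 - 1*(-4)))*F = ((-4)**2 + (2/5 + (4 - 1*(-4))/5))*(-35) = (16 + (2/5 + (4 + 4)/5))*(-35) = (16 + (2/5 + (1/5)*8))*(-35) = (16 + (2/5 + 8/5))*(-35) = (16 + 2)*(-35) = 18*(-35) = -630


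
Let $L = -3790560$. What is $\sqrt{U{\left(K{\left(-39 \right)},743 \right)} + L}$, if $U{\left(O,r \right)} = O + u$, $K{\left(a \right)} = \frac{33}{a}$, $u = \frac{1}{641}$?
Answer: $\frac{i \sqrt{263212333735494}}{8333} \approx 1946.9 i$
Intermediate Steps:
$u = \frac{1}{641} \approx 0.0015601$
$U{\left(O,r \right)} = \frac{1}{641} + O$ ($U{\left(O,r \right)} = O + \frac{1}{641} = \frac{1}{641} + O$)
$\sqrt{U{\left(K{\left(-39 \right)},743 \right)} + L} = \sqrt{\left(\frac{1}{641} + \frac{33}{-39}\right) - 3790560} = \sqrt{\left(\frac{1}{641} + 33 \left(- \frac{1}{39}\right)\right) - 3790560} = \sqrt{\left(\frac{1}{641} - \frac{11}{13}\right) - 3790560} = \sqrt{- \frac{7038}{8333} - 3790560} = \sqrt{- \frac{31586743518}{8333}} = \frac{i \sqrt{263212333735494}}{8333}$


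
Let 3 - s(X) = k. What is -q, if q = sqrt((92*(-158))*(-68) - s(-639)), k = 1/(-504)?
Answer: -sqrt(6974467906)/84 ≈ -994.21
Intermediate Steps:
k = -1/504 ≈ -0.0019841
s(X) = 1513/504 (s(X) = 3 - 1*(-1/504) = 3 + 1/504 = 1513/504)
q = sqrt(6974467906)/84 (q = sqrt((92*(-158))*(-68) - 1*1513/504) = sqrt(-14536*(-68) - 1513/504) = sqrt(988448 - 1513/504) = sqrt(498176279/504) = sqrt(6974467906)/84 ≈ 994.21)
-q = -sqrt(6974467906)/84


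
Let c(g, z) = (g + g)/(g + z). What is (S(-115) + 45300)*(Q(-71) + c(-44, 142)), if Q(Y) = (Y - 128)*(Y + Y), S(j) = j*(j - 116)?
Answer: 99504135270/49 ≈ 2.0307e+9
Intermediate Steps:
c(g, z) = 2*g/(g + z) (c(g, z) = (2*g)/(g + z) = 2*g/(g + z))
S(j) = j*(-116 + j)
Q(Y) = 2*Y*(-128 + Y) (Q(Y) = (-128 + Y)*(2*Y) = 2*Y*(-128 + Y))
(S(-115) + 45300)*(Q(-71) + c(-44, 142)) = (-115*(-116 - 115) + 45300)*(2*(-71)*(-128 - 71) + 2*(-44)/(-44 + 142)) = (-115*(-231) + 45300)*(2*(-71)*(-199) + 2*(-44)/98) = (26565 + 45300)*(28258 + 2*(-44)*(1/98)) = 71865*(28258 - 44/49) = 71865*(1384598/49) = 99504135270/49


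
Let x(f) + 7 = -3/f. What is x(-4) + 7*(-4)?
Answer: -137/4 ≈ -34.250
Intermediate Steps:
x(f) = -7 - 3/f
x(-4) + 7*(-4) = (-7 - 3/(-4)) + 7*(-4) = (-7 - 3*(-¼)) - 28 = (-7 + ¾) - 28 = -25/4 - 28 = -137/4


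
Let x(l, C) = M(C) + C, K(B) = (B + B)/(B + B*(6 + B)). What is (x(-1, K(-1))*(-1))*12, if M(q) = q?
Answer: -8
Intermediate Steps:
K(B) = 2*B/(B + B*(6 + B)) (K(B) = (2*B)/(B + B*(6 + B)) = 2*B/(B + B*(6 + B)))
x(l, C) = 2*C (x(l, C) = C + C = 2*C)
(x(-1, K(-1))*(-1))*12 = ((2*(2/(7 - 1)))*(-1))*12 = ((2*(2/6))*(-1))*12 = ((2*(2*(1/6)))*(-1))*12 = ((2*(1/3))*(-1))*12 = ((2/3)*(-1))*12 = -2/3*12 = -8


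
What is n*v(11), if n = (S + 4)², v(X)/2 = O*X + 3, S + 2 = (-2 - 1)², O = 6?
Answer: 16698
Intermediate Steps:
S = 7 (S = -2 + (-2 - 1)² = -2 + (-3)² = -2 + 9 = 7)
v(X) = 6 + 12*X (v(X) = 2*(6*X + 3) = 2*(3 + 6*X) = 6 + 12*X)
n = 121 (n = (7 + 4)² = 11² = 121)
n*v(11) = 121*(6 + 12*11) = 121*(6 + 132) = 121*138 = 16698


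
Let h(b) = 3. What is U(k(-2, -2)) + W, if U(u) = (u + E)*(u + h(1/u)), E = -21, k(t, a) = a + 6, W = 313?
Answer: 194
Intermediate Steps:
k(t, a) = 6 + a
U(u) = (-21 + u)*(3 + u) (U(u) = (u - 21)*(u + 3) = (-21 + u)*(3 + u))
U(k(-2, -2)) + W = (-63 + (6 - 2)**2 - 18*(6 - 2)) + 313 = (-63 + 4**2 - 18*4) + 313 = (-63 + 16 - 72) + 313 = -119 + 313 = 194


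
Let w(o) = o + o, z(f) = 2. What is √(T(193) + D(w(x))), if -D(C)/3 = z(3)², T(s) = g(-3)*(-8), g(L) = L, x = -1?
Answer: 2*√3 ≈ 3.4641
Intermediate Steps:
w(o) = 2*o
T(s) = 24 (T(s) = -3*(-8) = 24)
D(C) = -12 (D(C) = -3*2² = -3*4 = -12)
√(T(193) + D(w(x))) = √(24 - 12) = √12 = 2*√3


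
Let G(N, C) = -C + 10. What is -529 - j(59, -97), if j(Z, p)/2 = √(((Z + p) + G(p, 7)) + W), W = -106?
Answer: -529 - 2*I*√141 ≈ -529.0 - 23.749*I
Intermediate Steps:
G(N, C) = 10 - C
j(Z, p) = 2*√(-103 + Z + p) (j(Z, p) = 2*√(((Z + p) + (10 - 1*7)) - 106) = 2*√(((Z + p) + (10 - 7)) - 106) = 2*√(((Z + p) + 3) - 106) = 2*√((3 + Z + p) - 106) = 2*√(-103 + Z + p))
-529 - j(59, -97) = -529 - 2*√(-103 + 59 - 97) = -529 - 2*√(-141) = -529 - 2*I*√141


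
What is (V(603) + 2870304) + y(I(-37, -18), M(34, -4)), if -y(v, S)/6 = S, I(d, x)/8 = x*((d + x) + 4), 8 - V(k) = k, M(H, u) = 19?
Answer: 2869595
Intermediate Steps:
V(k) = 8 - k
I(d, x) = 8*x*(4 + d + x) (I(d, x) = 8*(x*((d + x) + 4)) = 8*(x*(4 + d + x)) = 8*x*(4 + d + x))
y(v, S) = -6*S
(V(603) + 2870304) + y(I(-37, -18), M(34, -4)) = ((8 - 1*603) + 2870304) - 6*19 = ((8 - 603) + 2870304) - 114 = (-595 + 2870304) - 114 = 2869709 - 114 = 2869595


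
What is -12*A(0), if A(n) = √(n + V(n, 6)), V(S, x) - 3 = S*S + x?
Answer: -36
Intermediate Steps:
V(S, x) = 3 + x + S² (V(S, x) = 3 + (S*S + x) = 3 + (S² + x) = 3 + (x + S²) = 3 + x + S²)
A(n) = √(9 + n + n²) (A(n) = √(n + (3 + 6 + n²)) = √(n + (9 + n²)) = √(9 + n + n²))
-12*A(0) = -12*√(9 + 0 + 0²) = -12*√(9 + 0 + 0) = -12*√9 = -12*3 = -36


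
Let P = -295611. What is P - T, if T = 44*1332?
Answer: -354219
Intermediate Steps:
T = 58608
P - T = -295611 - 1*58608 = -295611 - 58608 = -354219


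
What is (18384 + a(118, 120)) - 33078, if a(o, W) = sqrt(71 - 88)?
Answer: -14694 + I*sqrt(17) ≈ -14694.0 + 4.1231*I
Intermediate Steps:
a(o, W) = I*sqrt(17) (a(o, W) = sqrt(-17) = I*sqrt(17))
(18384 + a(118, 120)) - 33078 = (18384 + I*sqrt(17)) - 33078 = -14694 + I*sqrt(17)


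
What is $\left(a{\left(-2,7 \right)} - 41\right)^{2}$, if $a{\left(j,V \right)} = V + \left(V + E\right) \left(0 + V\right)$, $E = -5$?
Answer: $400$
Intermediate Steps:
$a{\left(j,V \right)} = V + V \left(-5 + V\right)$ ($a{\left(j,V \right)} = V + \left(V - 5\right) \left(0 + V\right) = V + \left(-5 + V\right) V = V + V \left(-5 + V\right)$)
$\left(a{\left(-2,7 \right)} - 41\right)^{2} = \left(7 \left(-4 + 7\right) - 41\right)^{2} = \left(7 \cdot 3 - 41\right)^{2} = \left(21 - 41\right)^{2} = \left(-20\right)^{2} = 400$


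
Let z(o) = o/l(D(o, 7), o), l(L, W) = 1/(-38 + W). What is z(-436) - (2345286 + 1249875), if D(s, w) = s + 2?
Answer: -3388497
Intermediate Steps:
D(s, w) = 2 + s
z(o) = o*(-38 + o) (z(o) = o/(1/(-38 + o)) = o*(-38 + o))
z(-436) - (2345286 + 1249875) = -436*(-38 - 436) - (2345286 + 1249875) = -436*(-474) - 1*3595161 = 206664 - 3595161 = -3388497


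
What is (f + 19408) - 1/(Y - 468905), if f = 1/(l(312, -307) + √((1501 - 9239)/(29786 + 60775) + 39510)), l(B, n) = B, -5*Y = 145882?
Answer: (96667638122*√894514343 + 15080154037439*√90561)/(4980814*(√894514343 + 156*√90561)) ≈ 19408.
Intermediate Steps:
Y = -145882/5 (Y = -⅕*145882 = -145882/5 ≈ -29176.)
f = 1/(312 + 2*√81008113416423/90561) (f = 1/(312 + √((1501 - 9239)/(29786 + 60775) + 39510)) = 1/(312 + √(-7738/90561 + 39510)) = 1/(312 + √(3578057372/90561)) = 1/(312 + 2*√81008113416423/90561) ≈ 0.0019578)
(f + 19408) - 1/(Y - 468905) = (√90561/(2*(√894514343 + 156*√90561)) + 19408) - 1/(-145882/5 - 468905) = (19408 + √90561/(2*(√894514343 + 156*√90561))) - 1/(-2490407/5) = (19408 + √90561/(2*(√894514343 + 156*√90561))) - 1*(-5/2490407) = (19408 + √90561/(2*(√894514343 + 156*√90561))) + 5/2490407 = 48333819061/2490407 + √90561/(2*(√894514343 + 156*√90561))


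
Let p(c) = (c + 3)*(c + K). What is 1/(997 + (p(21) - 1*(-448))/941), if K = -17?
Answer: 941/938721 ≈ 0.0010024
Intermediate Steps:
p(c) = (-17 + c)*(3 + c) (p(c) = (c + 3)*(c - 17) = (3 + c)*(-17 + c) = (-17 + c)*(3 + c))
1/(997 + (p(21) - 1*(-448))/941) = 1/(997 + ((-51 + 21² - 14*21) - 1*(-448))/941) = 1/(997 + ((-51 + 441 - 294) + 448)*(1/941)) = 1/(997 + (96 + 448)*(1/941)) = 1/(997 + 544*(1/941)) = 1/(997 + 544/941) = 1/(938721/941) = 941/938721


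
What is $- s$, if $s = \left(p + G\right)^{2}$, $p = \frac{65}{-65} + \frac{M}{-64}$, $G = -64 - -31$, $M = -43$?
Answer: $- \frac{4549689}{4096} \approx -1110.8$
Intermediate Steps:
$G = -33$ ($G = -64 + 31 = -33$)
$p = - \frac{21}{64}$ ($p = \frac{65}{-65} - \frac{43}{-64} = 65 \left(- \frac{1}{65}\right) - - \frac{43}{64} = -1 + \frac{43}{64} = - \frac{21}{64} \approx -0.32813$)
$s = \frac{4549689}{4096}$ ($s = \left(- \frac{21}{64} - 33\right)^{2} = \left(- \frac{2133}{64}\right)^{2} = \frac{4549689}{4096} \approx 1110.8$)
$- s = \left(-1\right) \frac{4549689}{4096} = - \frac{4549689}{4096}$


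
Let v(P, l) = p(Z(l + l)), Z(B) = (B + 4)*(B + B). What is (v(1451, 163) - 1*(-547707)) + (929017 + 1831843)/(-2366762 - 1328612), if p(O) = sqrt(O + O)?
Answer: 1011989723279/1847687 + 4*sqrt(26895) ≈ 5.4836e+5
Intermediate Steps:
Z(B) = 2*B*(4 + B) (Z(B) = (4 + B)*(2*B) = 2*B*(4 + B))
p(O) = sqrt(2)*sqrt(O) (p(O) = sqrt(2*O) = sqrt(2)*sqrt(O))
v(P, l) = 2*sqrt(2)*sqrt(l*(4 + 2*l)) (v(P, l) = sqrt(2)*sqrt(2*(l + l)*(4 + (l + l))) = sqrt(2)*sqrt(2*(2*l)*(4 + 2*l)) = sqrt(2)*sqrt(4*l*(4 + 2*l)) = sqrt(2)*(2*sqrt(l*(4 + 2*l))) = 2*sqrt(2)*sqrt(l*(4 + 2*l)))
(v(1451, 163) - 1*(-547707)) + (929017 + 1831843)/(-2366762 - 1328612) = (4*sqrt(163*(2 + 163)) - 1*(-547707)) + (929017 + 1831843)/(-2366762 - 1328612) = (4*sqrt(163*165) + 547707) + 2760860/(-3695374) = (4*sqrt(26895) + 547707) + 2760860*(-1/3695374) = (547707 + 4*sqrt(26895)) - 1380430/1847687 = 1011989723279/1847687 + 4*sqrt(26895)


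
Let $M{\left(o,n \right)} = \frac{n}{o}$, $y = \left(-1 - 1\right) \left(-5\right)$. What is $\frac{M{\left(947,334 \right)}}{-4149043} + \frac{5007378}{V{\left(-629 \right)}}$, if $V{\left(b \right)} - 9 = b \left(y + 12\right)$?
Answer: $- \frac{19674707831992424}{54336128517709} \approx -362.09$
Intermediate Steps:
$y = 10$ ($y = \left(-2\right) \left(-5\right) = 10$)
$V{\left(b \right)} = 9 + 22 b$ ($V{\left(b \right)} = 9 + b \left(10 + 12\right) = 9 + b 22 = 9 + 22 b$)
$\frac{M{\left(947,334 \right)}}{-4149043} + \frac{5007378}{V{\left(-629 \right)}} = \frac{334 \cdot \frac{1}{947}}{-4149043} + \frac{5007378}{9 + 22 \left(-629\right)} = 334 \cdot \frac{1}{947} \left(- \frac{1}{4149043}\right) + \frac{5007378}{9 - 13838} = \frac{334}{947} \left(- \frac{1}{4149043}\right) + \frac{5007378}{-13829} = - \frac{334}{3929143721} + 5007378 \left(- \frac{1}{13829}\right) = - \frac{334}{3929143721} - \frac{5007378}{13829} = - \frac{19674707831992424}{54336128517709}$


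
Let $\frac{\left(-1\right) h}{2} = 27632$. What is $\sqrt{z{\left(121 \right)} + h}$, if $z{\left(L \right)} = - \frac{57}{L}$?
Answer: $\frac{59 i \sqrt{1921}}{11} \approx 235.08 i$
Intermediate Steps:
$h = -55264$ ($h = \left(-2\right) 27632 = -55264$)
$\sqrt{z{\left(121 \right)} + h} = \sqrt{- \frac{57}{121} - 55264} = \sqrt{- \frac{6687001}{121}} = \frac{59 i \sqrt{1921}}{11}$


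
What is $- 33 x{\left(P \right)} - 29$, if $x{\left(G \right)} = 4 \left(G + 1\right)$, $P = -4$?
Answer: $367$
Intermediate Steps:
$x{\left(G \right)} = 4 + 4 G$ ($x{\left(G \right)} = 4 \left(1 + G\right) = 4 + 4 G$)
$- 33 x{\left(P \right)} - 29 = - 33 \left(4 + 4 \left(-4\right)\right) - 29 = - 33 \left(4 - 16\right) - 29 = \left(-33\right) \left(-12\right) - 29 = 396 - 29 = 367$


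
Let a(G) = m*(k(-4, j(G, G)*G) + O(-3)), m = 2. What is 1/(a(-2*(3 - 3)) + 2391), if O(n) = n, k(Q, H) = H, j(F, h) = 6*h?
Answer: 1/2385 ≈ 0.00041929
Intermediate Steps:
a(G) = -6 + 12*G² (a(G) = 2*((6*G)*G - 3) = 2*(6*G² - 3) = 2*(-3 + 6*G²) = -6 + 12*G²)
1/(a(-2*(3 - 3)) + 2391) = 1/((-6 + 12*(-2*(3 - 3))²) + 2391) = 1/((-6 + 12*(-2*0)²) + 2391) = 1/((-6 + 12*0²) + 2391) = 1/((-6 + 12*0) + 2391) = 1/((-6 + 0) + 2391) = 1/(-6 + 2391) = 1/2385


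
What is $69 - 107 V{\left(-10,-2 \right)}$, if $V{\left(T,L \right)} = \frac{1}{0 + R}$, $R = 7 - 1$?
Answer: $\frac{307}{6} \approx 51.167$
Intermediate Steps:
$R = 6$
$V{\left(T,L \right)} = \frac{1}{6}$ ($V{\left(T,L \right)} = \frac{1}{0 + 6} = \frac{1}{6}$)
$69 - 107 V{\left(-10,-2 \right)} = 69 - \frac{107}{6} = \frac{307}{6}$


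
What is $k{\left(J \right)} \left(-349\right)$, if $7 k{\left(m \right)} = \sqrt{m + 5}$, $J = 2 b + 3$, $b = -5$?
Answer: $- \frac{349 i \sqrt{2}}{7} \approx - 70.509 i$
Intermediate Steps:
$J = -7$ ($J = 2 \left(-5\right) + 3 = -10 + 3 = -7$)
$k{\left(m \right)} = \frac{\sqrt{5 + m}}{7}$ ($k{\left(m \right)} = \frac{\sqrt{m + 5}}{7} = \frac{\sqrt{5 + m}}{7}$)
$k{\left(J \right)} \left(-349\right) = \frac{\sqrt{5 - 7}}{7} \left(-349\right) = \frac{\sqrt{-2}}{7} \left(-349\right) = \frac{i \sqrt{2}}{7} \left(-349\right) = - \frac{349 i \sqrt{2}}{7}$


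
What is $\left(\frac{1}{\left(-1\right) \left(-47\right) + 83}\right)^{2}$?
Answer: $\frac{1}{16900} \approx 5.9172 \cdot 10^{-5}$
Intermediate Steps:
$\left(\frac{1}{\left(-1\right) \left(-47\right) + 83}\right)^{2} = \left(\frac{1}{47 + 83}\right)^{2} = \left(\frac{1}{130}\right)^{2} = \frac{1}{16900}$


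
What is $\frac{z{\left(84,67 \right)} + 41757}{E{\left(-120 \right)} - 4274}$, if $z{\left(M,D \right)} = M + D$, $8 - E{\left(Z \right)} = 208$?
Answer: $- \frac{20954}{2237} \approx -9.367$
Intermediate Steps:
$E{\left(Z \right)} = -200$ ($E{\left(Z \right)} = 8 - 208 = -200$)
$z{\left(M,D \right)} = D + M$
$\frac{z{\left(84,67 \right)} + 41757}{E{\left(-120 \right)} - 4274} = \frac{\left(67 + 84\right) + 41757}{-200 - 4274} = \frac{151 + 41757}{-4474} = 41908 \left(- \frac{1}{4474}\right) = - \frac{20954}{2237}$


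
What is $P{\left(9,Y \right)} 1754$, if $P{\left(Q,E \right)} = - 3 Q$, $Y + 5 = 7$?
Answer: $-47358$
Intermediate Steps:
$Y = 2$ ($Y = -5 + 7 = 2$)
$P{\left(9,Y \right)} 1754 = \left(-3\right) 9 \cdot 1754 = \left(-27\right) 1754 = -47358$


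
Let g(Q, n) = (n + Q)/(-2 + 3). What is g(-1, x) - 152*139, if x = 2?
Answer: -21127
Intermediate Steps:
g(Q, n) = Q + n (g(Q, n) = (Q + n)/1 = (Q + n)*1 = Q + n)
g(-1, x) - 152*139 = (-1 + 2) - 152*139 = 1 - 21128 = -21127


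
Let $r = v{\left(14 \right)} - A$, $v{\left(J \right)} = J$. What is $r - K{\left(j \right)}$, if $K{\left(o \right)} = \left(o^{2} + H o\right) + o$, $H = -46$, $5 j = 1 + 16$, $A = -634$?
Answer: $\frac{19736}{25} \approx 789.44$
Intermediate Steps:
$j = \frac{17}{5}$ ($j = \frac{1 + 16}{5} = \frac{1}{5} \cdot 17 = \frac{17}{5} \approx 3.4$)
$K{\left(o \right)} = o^{2} - 45 o$ ($K{\left(o \right)} = \left(o^{2} - 46 o\right) + o = o^{2} - 45 o$)
$r = 648$ ($r = 14 - -634 = 14 + 634 = 648$)
$r - K{\left(j \right)} = 648 - \frac{17 \left(-45 + \frac{17}{5}\right)}{5} = 648 - \frac{17}{5} \left(- \frac{208}{5}\right) = 648 - - \frac{3536}{25} = 648 + \frac{3536}{25} = \frac{19736}{25}$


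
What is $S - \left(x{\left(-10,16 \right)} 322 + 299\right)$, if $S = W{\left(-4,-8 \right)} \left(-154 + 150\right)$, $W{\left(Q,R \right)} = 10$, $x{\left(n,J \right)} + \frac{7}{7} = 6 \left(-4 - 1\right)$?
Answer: $9643$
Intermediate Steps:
$x{\left(n,J \right)} = -31$ ($x{\left(n,J \right)} = -1 + 6 \left(-4 - 1\right) = -1 + 6 \left(-5\right) = -1 - 30 = -31$)
$S = -40$ ($S = 10 \left(-154 + 150\right) = 10 \left(-4\right) = -40$)
$S - \left(x{\left(-10,16 \right)} 322 + 299\right) = -40 - \left(\left(-31\right) 322 + 299\right) = -40 - \left(-9982 + 299\right) = -40 - -9683 = -40 + 9683 = 9643$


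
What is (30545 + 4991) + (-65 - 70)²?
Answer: 53761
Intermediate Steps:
(30545 + 4991) + (-65 - 70)² = 35536 + (-135)² = 35536 + 18225 = 53761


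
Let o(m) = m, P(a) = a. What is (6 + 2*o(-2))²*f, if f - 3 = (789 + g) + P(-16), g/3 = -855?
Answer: -7156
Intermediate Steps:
g = -2565 (g = 3*(-855) = -2565)
f = -1789 (f = 3 + ((789 - 2565) - 16) = 3 + (-1776 - 16) = 3 - 1792 = -1789)
(6 + 2*o(-2))²*f = (6 + 2*(-2))²*(-1789) = (6 - 4)²*(-1789) = 2²*(-1789) = 4*(-1789) = -7156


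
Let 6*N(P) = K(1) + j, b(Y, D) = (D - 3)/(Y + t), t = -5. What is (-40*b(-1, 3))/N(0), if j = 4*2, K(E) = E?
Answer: 0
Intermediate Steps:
j = 8
b(Y, D) = (-3 + D)/(-5 + Y) (b(Y, D) = (D - 3)/(Y - 5) = (-3 + D)/(-5 + Y))
N(P) = 3/2 (N(P) = (1 + 8)/6 = (1/6)*9 = 3/2)
(-40*b(-1, 3))/N(0) = (-40*(-3 + 3)/(-5 - 1))/(3/2) = -40*0/(-6)*(2/3) = -(-20)*0/3*(2/3) = -40*0*(2/3) = 0*(2/3) = 0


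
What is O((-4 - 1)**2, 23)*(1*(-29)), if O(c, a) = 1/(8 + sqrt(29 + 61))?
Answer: 116/13 - 87*sqrt(10)/26 ≈ -1.6584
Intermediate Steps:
O(c, a) = 1/(8 + 3*sqrt(10)) (O(c, a) = 1/(8 + sqrt(90)) = 1/(8 + 3*sqrt(10)))
O((-4 - 1)**2, 23)*(1*(-29)) = (-4/13 + 3*sqrt(10)/26)*(1*(-29)) = (-4/13 + 3*sqrt(10)/26)*(-29) = 116/13 - 87*sqrt(10)/26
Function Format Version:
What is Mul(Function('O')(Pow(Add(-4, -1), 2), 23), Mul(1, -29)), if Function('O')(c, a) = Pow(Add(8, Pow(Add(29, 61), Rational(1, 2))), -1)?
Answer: Add(Rational(116, 13), Mul(Rational(-87, 26), Pow(10, Rational(1, 2)))) ≈ -1.6584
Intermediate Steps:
Function('O')(c, a) = Pow(Add(8, Mul(3, Pow(10, Rational(1, 2)))), -1) (Function('O')(c, a) = Pow(Add(8, Pow(90, Rational(1, 2))), -1) = Pow(Add(8, Mul(3, Pow(10, Rational(1, 2)))), -1))
Mul(Function('O')(Pow(Add(-4, -1), 2), 23), Mul(1, -29)) = Mul(Add(Rational(-4, 13), Mul(Rational(3, 26), Pow(10, Rational(1, 2)))), Mul(1, -29)) = Mul(Add(Rational(-4, 13), Mul(Rational(3, 26), Pow(10, Rational(1, 2)))), -29) = Add(Rational(116, 13), Mul(Rational(-87, 26), Pow(10, Rational(1, 2))))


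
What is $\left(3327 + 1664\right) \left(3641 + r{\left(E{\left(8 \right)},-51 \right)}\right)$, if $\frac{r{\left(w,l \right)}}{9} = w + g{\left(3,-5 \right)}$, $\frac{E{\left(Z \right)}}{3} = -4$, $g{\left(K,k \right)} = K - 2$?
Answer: $17678122$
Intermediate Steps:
$g{\left(K,k \right)} = -2 + K$ ($g{\left(K,k \right)} = K - 2 = -2 + K$)
$E{\left(Z \right)} = -12$ ($E{\left(Z \right)} = 3 \left(-4\right) = -12$)
$r{\left(w,l \right)} = 9 + 9 w$ ($r{\left(w,l \right)} = 9 \left(w + \left(-2 + 3\right)\right) = 9 \left(w + 1\right) = 9 \left(1 + w\right) = 9 + 9 w$)
$\left(3327 + 1664\right) \left(3641 + r{\left(E{\left(8 \right)},-51 \right)}\right) = \left(3327 + 1664\right) \left(3641 + \left(9 + 9 \left(-12\right)\right)\right) = 4991 \left(3641 + \left(9 - 108\right)\right) = 4991 \left(3641 - 99\right) = 4991 \cdot 3542 = 17678122$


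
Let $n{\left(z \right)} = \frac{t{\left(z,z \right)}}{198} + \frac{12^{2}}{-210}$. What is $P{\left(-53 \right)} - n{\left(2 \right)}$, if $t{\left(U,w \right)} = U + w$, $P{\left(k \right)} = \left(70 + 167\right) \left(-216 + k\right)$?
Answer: $- \frac{220901839}{3465} \approx -63752.0$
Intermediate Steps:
$P{\left(k \right)} = -51192 + 237 k$ ($P{\left(k \right)} = 237 \left(-216 + k\right) = -51192 + 237 k$)
$n{\left(z \right)} = - \frac{24}{35} + \frac{z}{99}$ ($n{\left(z \right)} = \frac{z + z}{198} + \frac{12^{2}}{-210} = 2 z \frac{1}{198} + 144 \left(- \frac{1}{210}\right) = \frac{z}{99} - \frac{24}{35} = - \frac{24}{35} + \frac{z}{99}$)
$P{\left(-53 \right)} - n{\left(2 \right)} = \left(-51192 + 237 \left(-53\right)\right) - \left(- \frac{24}{35} + \frac{1}{99} \cdot 2\right) = \left(-51192 - 12561\right) - \left(- \frac{24}{35} + \frac{2}{99}\right) = -63753 - - \frac{2306}{3465} = -63753 + \frac{2306}{3465} = - \frac{220901839}{3465}$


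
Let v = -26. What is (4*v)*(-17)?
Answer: 1768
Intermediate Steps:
(4*v)*(-17) = (4*(-26))*(-17) = -104*(-17) = 1768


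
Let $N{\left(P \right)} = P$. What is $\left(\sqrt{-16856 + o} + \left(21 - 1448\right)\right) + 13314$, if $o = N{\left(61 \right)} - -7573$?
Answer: $11887 + i \sqrt{9222} \approx 11887.0 + 96.031 i$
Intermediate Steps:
$o = 7634$ ($o = 61 - -7573 = 61 + 7573 = 7634$)
$\left(\sqrt{-16856 + o} + \left(21 - 1448\right)\right) + 13314 = \left(\sqrt{-16856 + 7634} + \left(21 - 1448\right)\right) + 13314 = \left(\sqrt{-9222} - 1427\right) + 13314 = \left(i \sqrt{9222} - 1427\right) + 13314 = \left(-1427 + i \sqrt{9222}\right) + 13314 = 11887 + i \sqrt{9222}$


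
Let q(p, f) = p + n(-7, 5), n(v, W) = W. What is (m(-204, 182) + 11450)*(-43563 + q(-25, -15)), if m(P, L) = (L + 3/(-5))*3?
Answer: -2613716093/5 ≈ -5.2274e+8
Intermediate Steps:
m(P, L) = -9/5 + 3*L (m(P, L) = (L + 3*(-1/5))*3 = (L - 3/5)*3 = (-3/5 + L)*3 = -9/5 + 3*L)
q(p, f) = 5 + p (q(p, f) = p + 5 = 5 + p)
(m(-204, 182) + 11450)*(-43563 + q(-25, -15)) = ((-9/5 + 3*182) + 11450)*(-43563 + (5 - 25)) = ((-9/5 + 546) + 11450)*(-43563 - 20) = (2721/5 + 11450)*(-43583) = (59971/5)*(-43583) = -2613716093/5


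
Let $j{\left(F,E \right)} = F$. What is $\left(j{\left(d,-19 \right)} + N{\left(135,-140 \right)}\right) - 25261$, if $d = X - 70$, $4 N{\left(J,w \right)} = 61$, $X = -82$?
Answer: $- \frac{101591}{4} \approx -25398.0$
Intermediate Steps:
$N{\left(J,w \right)} = \frac{61}{4}$ ($N{\left(J,w \right)} = \frac{1}{4} \cdot 61 = \frac{61}{4}$)
$d = -152$ ($d = -82 - 70 = -152$)
$\left(j{\left(d,-19 \right)} + N{\left(135,-140 \right)}\right) - 25261 = \left(-152 + \frac{61}{4}\right) - 25261 = - \frac{547}{4} - 25261 = - \frac{101591}{4}$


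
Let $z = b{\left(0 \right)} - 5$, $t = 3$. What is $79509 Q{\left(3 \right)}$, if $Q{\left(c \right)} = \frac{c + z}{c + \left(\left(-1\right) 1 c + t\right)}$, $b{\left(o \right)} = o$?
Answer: $-53006$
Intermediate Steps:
$z = -5$ ($z = 0 - 5 = -5$)
$Q{\left(c \right)} = - \frac{5}{3} + \frac{c}{3}$ ($Q{\left(c \right)} = \frac{c - 5}{c + \left(\left(-1\right) 1 c + 3\right)} = \frac{-5 + c}{c - \left(-3 + c\right)} = \frac{-5 + c}{3} = \left(-5 + c\right) \frac{1}{3} = - \frac{5}{3} + \frac{c}{3}$)
$79509 Q{\left(3 \right)} = 79509 \left(- \frac{5}{3} + \frac{1}{3} \cdot 3\right) = 79509 \left(- \frac{5}{3} + 1\right) = 79509 \left(- \frac{2}{3}\right) = -53006$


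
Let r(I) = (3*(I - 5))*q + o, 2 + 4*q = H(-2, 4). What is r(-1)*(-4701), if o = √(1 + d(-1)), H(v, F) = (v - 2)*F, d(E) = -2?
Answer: -380781 - 4701*I ≈ -3.8078e+5 - 4701.0*I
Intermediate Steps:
H(v, F) = F*(-2 + v) (H(v, F) = (-2 + v)*F = F*(-2 + v))
o = I (o = √(1 - 2) = √(-1) = I ≈ 1.0*I)
q = -9/2 (q = -½ + (4*(-2 - 2))/4 = -½ + (4*(-4))/4 = -½ + (¼)*(-16) = -½ - 4 = -9/2 ≈ -4.5000)
r(I) = 135/2 + I - 27*I/2 (r(I) = (3*(I - 5))*(-9/2) + I = (3*(-5 + I))*(-9/2) + I = (-15 + 3*I)*(-9/2) + I = (135/2 - 27*I/2) + I = 135/2 + I - 27*I/2)
r(-1)*(-4701) = (135/2 + I - 27/2*(-1))*(-4701) = (135/2 + I + 27/2)*(-4701) = (81 + I)*(-4701) = -380781 - 4701*I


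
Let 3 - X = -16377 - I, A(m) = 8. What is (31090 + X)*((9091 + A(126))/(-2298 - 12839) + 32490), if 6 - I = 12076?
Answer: 17409437897400/15137 ≈ 1.1501e+9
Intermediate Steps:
I = -12070 (I = 6 - 1*12076 = 6 - 12076 = -12070)
X = 4310 (X = 3 - (-16377 - 1*(-12070)) = 3 - (-16377 + 12070) = 3 - 1*(-4307) = 3 + 4307 = 4310)
(31090 + X)*((9091 + A(126))/(-2298 - 12839) + 32490) = (31090 + 4310)*((9091 + 8)/(-2298 - 12839) + 32490) = 35400*(9099/(-15137) + 32490) = 35400*(9099*(-1/15137) + 32490) = 35400*(-9099/15137 + 32490) = 35400*(491792031/15137) = 17409437897400/15137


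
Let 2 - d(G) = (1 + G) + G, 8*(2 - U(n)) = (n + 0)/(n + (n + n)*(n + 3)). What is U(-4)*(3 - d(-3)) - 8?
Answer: -33/2 ≈ -16.500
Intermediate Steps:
U(n) = 2 - n/(8*(n + 2*n*(3 + n))) (U(n) = 2 - (n + 0)/(8*(n + (n + n)*(n + 3))) = 2 - n/(8*(n + (2*n)*(3 + n))) = 2 - n/(8*(n + 2*n*(3 + n))))
d(G) = 1 - 2*G (d(G) = 2 - ((1 + G) + G) = 2 - (1 + 2*G) = 2 + (-1 - 2*G) = 1 - 2*G)
U(-4)*(3 - d(-3)) - 8 = ((111 + 32*(-4))/(8*(7 + 2*(-4))))*(3 - (1 - 2*(-3))) - 8 = ((111 - 128)/(8*(7 - 8)))*(3 - (1 + 6)) - 8 = ((1/8)*(-17)/(-1))*(3 - 1*7) - 8 = ((1/8)*(-1)*(-17))*(3 - 7) - 8 = (17/8)*(-4) - 8 = -17/2 - 8 = -33/2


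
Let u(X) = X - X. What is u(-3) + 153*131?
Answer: 20043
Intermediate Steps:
u(X) = 0
u(-3) + 153*131 = 0 + 153*131 = 0 + 20043 = 20043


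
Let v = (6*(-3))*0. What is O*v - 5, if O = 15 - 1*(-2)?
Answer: -5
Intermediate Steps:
v = 0 (v = -18*0 = 0)
O = 17 (O = 15 + 2 = 17)
O*v - 5 = 17*0 - 5 = 0 - 5 = -5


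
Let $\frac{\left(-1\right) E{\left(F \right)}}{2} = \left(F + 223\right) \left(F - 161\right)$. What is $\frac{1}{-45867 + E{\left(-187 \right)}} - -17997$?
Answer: $\frac{374535566}{20811} \approx 17997.0$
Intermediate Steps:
$E{\left(F \right)} = - 2 \left(-161 + F\right) \left(223 + F\right)$ ($E{\left(F \right)} = - 2 \left(F + 223\right) \left(F - 161\right) = - 2 \left(223 + F\right) \left(-161 + F\right) = - 2 \left(-161 + F\right) \left(223 + F\right)$)
$\frac{1}{-45867 + E{\left(-187 \right)}} - -17997 = \frac{1}{-45867 - \left(-94994 + 69938\right)} - -17997 = \frac{1}{-45867 + \left(71806 + 23188 - 69938\right)} + 17997 = \frac{1}{-45867 + 25056} + 17997 = \frac{1}{-20811} + 17997 = - \frac{1}{20811} + 17997 = \frac{374535566}{20811}$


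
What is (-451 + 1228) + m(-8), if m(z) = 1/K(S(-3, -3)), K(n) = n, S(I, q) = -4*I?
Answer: 9325/12 ≈ 777.08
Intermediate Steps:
m(z) = 1/12 (m(z) = 1/(-4*(-3)) = 1/12)
(-451 + 1228) + m(-8) = (-451 + 1228) + 1/12 = 777 + 1/12 = 9325/12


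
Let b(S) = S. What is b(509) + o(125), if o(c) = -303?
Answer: 206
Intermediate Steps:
b(509) + o(125) = 509 - 303 = 206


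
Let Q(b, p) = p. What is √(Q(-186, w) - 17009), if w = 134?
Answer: 75*I*√3 ≈ 129.9*I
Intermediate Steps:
√(Q(-186, w) - 17009) = √(134 - 17009) = √(-16875) = 75*I*√3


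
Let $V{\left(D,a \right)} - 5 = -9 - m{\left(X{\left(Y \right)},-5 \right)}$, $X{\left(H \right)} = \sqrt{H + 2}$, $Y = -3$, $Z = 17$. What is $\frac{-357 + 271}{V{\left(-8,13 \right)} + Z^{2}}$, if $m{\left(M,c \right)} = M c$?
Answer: $- \frac{2451}{8125} + \frac{43 i}{8125} \approx -0.30166 + 0.0052923 i$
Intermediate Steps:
$X{\left(H \right)} = \sqrt{2 + H}$
$V{\left(D,a \right)} = -4 + 5 i$ ($V{\left(D,a \right)} = 5 - \left(9 + \sqrt{2 - 3} \left(-5\right)\right) = 5 - \left(9 + \sqrt{-1} \left(-5\right)\right) = 5 - \left(9 + i \left(-5\right)\right) = 5 - \left(9 - 5 i\right) = -4 + 5 i$)
$\frac{-357 + 271}{V{\left(-8,13 \right)} + Z^{2}} = \frac{-357 + 271}{\left(-4 + 5 i\right) + 17^{2}} = - \frac{86}{\left(-4 + 5 i\right) + 289} = - \frac{86}{285 + 5 i} = - 86 \frac{285 - 5 i}{81250} = - \frac{43 \left(285 - 5 i\right)}{40625}$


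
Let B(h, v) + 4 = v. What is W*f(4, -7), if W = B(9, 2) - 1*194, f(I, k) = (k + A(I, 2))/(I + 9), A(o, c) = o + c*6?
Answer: -1764/13 ≈ -135.69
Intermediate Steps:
A(o, c) = o + 6*c
f(I, k) = (12 + I + k)/(9 + I) (f(I, k) = (k + (I + 6*2))/(I + 9) = (k + (I + 12))/(9 + I) = (k + (12 + I))/(9 + I) = (12 + I + k)/(9 + I))
B(h, v) = -4 + v
W = -196 (W = (-4 + 2) - 1*194 = -2 - 194 = -196)
W*f(4, -7) = -196*(12 + 4 - 7)/(9 + 4) = -196*9/13 = -1764/13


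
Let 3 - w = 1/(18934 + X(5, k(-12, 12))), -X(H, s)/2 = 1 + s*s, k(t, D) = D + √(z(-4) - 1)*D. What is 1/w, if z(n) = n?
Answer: 4*(144*√5 + 5021*I)/(1728*√5 + 60251*I) ≈ 0.33334 + 3.5335e-7*I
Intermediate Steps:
k(t, D) = D + I*D*√5 (k(t, D) = D + √(-4 - 1)*D = D + √(-5)*D = D + (I*√5)*D = D + I*D*√5)
X(H, s) = -2 - 2*s² (X(H, s) = -2*(1 + s*s) = -2*(1 + s²) = -2 - 2*s²)
w = 3 - 1/(18932 - 2*(12 + 12*I*√5)²) (w = 3 - 1/(18934 + (-2 - 2*144*(1 + I*√5)²)) = 3 - 1/(18934 + (-2 - 2*(12 + 12*I*√5)²)) = 3 - 1/(18932 - 2*(12 + 12*I*√5)²) ≈ 3.0 - 3.18e-6*I)
1/w = 1/((1728*√5 + 60251*I)/(4*(144*√5 + 5021*I))) = 4*(144*√5 + 5021*I)/(1728*√5 + 60251*I)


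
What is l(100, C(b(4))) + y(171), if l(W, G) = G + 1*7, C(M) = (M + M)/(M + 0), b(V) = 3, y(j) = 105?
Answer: 114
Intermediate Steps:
C(M) = 2 (C(M) = (2*M)/M = 2)
l(W, G) = 7 + G (l(W, G) = G + 7 = 7 + G)
l(100, C(b(4))) + y(171) = (7 + 2) + 105 = 9 + 105 = 114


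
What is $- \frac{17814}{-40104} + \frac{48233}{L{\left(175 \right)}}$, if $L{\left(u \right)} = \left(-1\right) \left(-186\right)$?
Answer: $\frac{53823601}{207204} \approx 259.76$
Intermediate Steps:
$L{\left(u \right)} = 186$
$- \frac{17814}{-40104} + \frac{48233}{L{\left(175 \right)}} = - \frac{17814}{-40104} + \frac{48233}{186} = \left(-17814\right) \left(- \frac{1}{40104}\right) + 48233 \cdot \frac{1}{186} = \frac{2969}{6684} + \frac{48233}{186} = \frac{53823601}{207204}$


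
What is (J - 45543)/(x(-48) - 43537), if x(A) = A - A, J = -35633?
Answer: 81176/43537 ≈ 1.8645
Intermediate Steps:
x(A) = 0
(J - 45543)/(x(-48) - 43537) = (-35633 - 45543)/(0 - 43537) = -81176/(-43537) = -81176*(-1/43537) = 81176/43537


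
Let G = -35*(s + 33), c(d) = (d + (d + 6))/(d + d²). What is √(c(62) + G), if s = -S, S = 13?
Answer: I*√296646595/651 ≈ 26.457*I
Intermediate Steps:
s = -13 (s = -1*13 = -13)
c(d) = (6 + 2*d)/(d + d²) (c(d) = (d + (6 + d))/(d + d²) = (6 + 2*d)/(d + d²))
G = -700 (G = -35*(-13 + 33) = -35*20 = -700)
√(c(62) + G) = √(2*(3 + 62)/(62*(1 + 62)) - 700) = √(2*(1/62)*65/63 - 700) = √(2*(1/62)*(1/63)*65 - 700) = √(65/1953 - 700) = √(-1367035/1953) = I*√296646595/651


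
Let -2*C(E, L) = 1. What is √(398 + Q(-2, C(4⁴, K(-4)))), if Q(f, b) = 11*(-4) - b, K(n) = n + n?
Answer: √1418/2 ≈ 18.828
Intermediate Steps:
K(n) = 2*n
C(E, L) = -½ (C(E, L) = -½*1 = -½)
Q(f, b) = -44 - b
√(398 + Q(-2, C(4⁴, K(-4)))) = √(398 + (-44 - 1*(-½))) = √(398 + (-44 + ½)) = √(398 - 87/2) = √(709/2) = √1418/2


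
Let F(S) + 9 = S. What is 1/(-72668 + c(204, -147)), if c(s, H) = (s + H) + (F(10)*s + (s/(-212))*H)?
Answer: -53/3830074 ≈ -1.3838e-5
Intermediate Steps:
F(S) = -9 + S
c(s, H) = H + 2*s - H*s/212 (c(s, H) = (s + H) + ((-9 + 10)*s + (s/(-212))*H) = (H + s) + (1*s + (s*(-1/212))*H) = (H + s) + (s + (-s/212)*H) = (H + s) + (s - H*s/212) = H + 2*s - H*s/212)
1/(-72668 + c(204, -147)) = 1/(-72668 + (-147 + 2*204 - 1/212*(-147)*204)) = 1/(-72668 + (-147 + 408 + 7497/53)) = 1/(-72668 + 21330/53) = 1/(-3830074/53) = -53/3830074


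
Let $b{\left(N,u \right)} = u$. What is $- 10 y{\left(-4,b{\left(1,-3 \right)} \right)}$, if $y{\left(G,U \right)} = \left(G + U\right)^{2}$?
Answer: $-490$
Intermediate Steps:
$- 10 y{\left(-4,b{\left(1,-3 \right)} \right)} = - 10 \left(-4 - 3\right)^{2} = - 10 \left(-7\right)^{2} = \left(-10\right) 49 = -490$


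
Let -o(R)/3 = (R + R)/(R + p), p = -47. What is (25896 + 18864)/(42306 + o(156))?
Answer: 813140/768403 ≈ 1.0582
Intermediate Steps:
o(R) = -6*R/(-47 + R) (o(R) = -3*(R + R)/(R - 47) = -3*2*R/(-47 + R) = -6*R/(-47 + R))
(25896 + 18864)/(42306 + o(156)) = (25896 + 18864)/(42306 - 6*156/(-47 + 156)) = 44760/(42306 - 6*156/109) = 44760/(42306 - 6*156*1/109) = 44760/(42306 - 936/109) = 44760/(4610418/109) = 44760*(109/4610418) = 813140/768403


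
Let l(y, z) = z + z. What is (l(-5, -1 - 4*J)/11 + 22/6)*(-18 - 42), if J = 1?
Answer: -1820/11 ≈ -165.45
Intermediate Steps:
l(y, z) = 2*z
(l(-5, -1 - 4*J)/11 + 22/6)*(-18 - 42) = ((2*(-1 - 4*1))/11 + 22/6)*(-18 - 42) = ((2*(-1 - 4))*(1/11) + 22*(1/6))*(-60) = ((2*(-5))*(1/11) + 11/3)*(-60) = (-10*1/11 + 11/3)*(-60) = (-10/11 + 11/3)*(-60) = (91/33)*(-60) = -1820/11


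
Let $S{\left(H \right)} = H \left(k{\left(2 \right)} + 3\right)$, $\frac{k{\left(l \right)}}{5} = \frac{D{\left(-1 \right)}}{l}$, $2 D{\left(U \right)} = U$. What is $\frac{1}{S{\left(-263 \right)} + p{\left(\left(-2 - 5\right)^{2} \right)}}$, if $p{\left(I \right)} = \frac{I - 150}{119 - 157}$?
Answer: $- \frac{76}{34777} \approx -0.0021854$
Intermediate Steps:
$D{\left(U \right)} = \frac{U}{2}$
$k{\left(l \right)} = - \frac{5}{2 l}$ ($k{\left(l \right)} = 5 \frac{\frac{1}{2} \left(-1\right)}{l} = 5 \left(- \frac{1}{2 l}\right) = - \frac{5}{2 l}$)
$S{\left(H \right)} = \frac{7 H}{4}$ ($S{\left(H \right)} = H \left(- \frac{5}{2 \cdot 2} + 3\right) = H \left(\left(- \frac{5}{2}\right) \frac{1}{2} + 3\right) = H \left(- \frac{5}{4} + 3\right) = H \frac{7}{4} = \frac{7 H}{4}$)
$p{\left(I \right)} = \frac{75}{19} - \frac{I}{38}$ ($p{\left(I \right)} = \frac{-150 + I}{-38} = \left(-150 + I\right) \left(- \frac{1}{38}\right) = \frac{75}{19} - \frac{I}{38}$)
$\frac{1}{S{\left(-263 \right)} + p{\left(\left(-2 - 5\right)^{2} \right)}} = \frac{1}{\frac{7}{4} \left(-263\right) + \left(\frac{75}{19} - \frac{\left(-2 - 5\right)^{2}}{38}\right)} = \frac{1}{- \frac{1841}{4} + \left(\frac{75}{19} - \frac{\left(-7\right)^{2}}{38}\right)} = \frac{1}{- \frac{1841}{4} + \left(\frac{75}{19} - \frac{49}{38}\right)} = \frac{1}{- \frac{1841}{4} + \frac{101}{38}} = \frac{1}{- \frac{34777}{76}} = - \frac{76}{34777}$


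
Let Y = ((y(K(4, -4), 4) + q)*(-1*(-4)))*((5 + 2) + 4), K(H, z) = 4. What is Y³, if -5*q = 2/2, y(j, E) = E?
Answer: 584277056/125 ≈ 4.6742e+6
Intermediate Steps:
q = -⅕ (q = -2/(5*2) = -⅕*1 = -⅕ ≈ -0.20000)
Y = 836/5 (Y = ((4 - ⅕)*(-1*(-4)))*((5 + 2) + 4) = ((19/5)*4)*(7 + 4) = (76/5)*11 = 836/5 ≈ 167.20)
Y³ = (836/5)³ = 584277056/125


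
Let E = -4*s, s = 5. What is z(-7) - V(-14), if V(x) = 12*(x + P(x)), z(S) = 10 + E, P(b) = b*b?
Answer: -2194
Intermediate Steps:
E = -20 (E = -4*5 = -20)
P(b) = b**2
z(S) = -10 (z(S) = 10 - 20 = -10)
V(x) = 12*x + 12*x**2 (V(x) = 12*(x + x**2) = 12*x + 12*x**2)
z(-7) - V(-14) = -10 - 12*(-14)*(1 - 14) = -10 - 12*(-14)*(-13) = -10 - 1*2184 = -10 - 2184 = -2194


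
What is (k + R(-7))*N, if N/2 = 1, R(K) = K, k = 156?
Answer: 298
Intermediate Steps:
N = 2 (N = 2*1 = 2)
(k + R(-7))*N = (156 - 7)*2 = 149*2 = 298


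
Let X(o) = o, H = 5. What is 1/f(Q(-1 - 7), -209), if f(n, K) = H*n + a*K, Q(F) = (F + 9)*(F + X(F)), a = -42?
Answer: 1/8698 ≈ 0.00011497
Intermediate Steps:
Q(F) = 2*F*(9 + F) (Q(F) = (F + 9)*(F + F) = (9 + F)*(2*F) = 2*F*(9 + F))
f(n, K) = -42*K + 5*n (f(n, K) = 5*n - 42*K = -42*K + 5*n)
1/f(Q(-1 - 7), -209) = 1/(-42*(-209) + 5*(2*(-1 - 7)*(9 + (-1 - 7)))) = 1/(8778 + 5*(2*(-8)*(9 - 8))) = 1/(8778 + 5*(2*(-8)*1)) = 1/(8778 + 5*(-16)) = 1/(8778 - 80) = 1/8698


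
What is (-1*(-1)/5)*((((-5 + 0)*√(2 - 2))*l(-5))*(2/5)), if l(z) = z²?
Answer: 0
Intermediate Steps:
(-1*(-1)/5)*((((-5 + 0)*√(2 - 2))*l(-5))*(2/5)) = (-1*(-1)/5)*((((-5 + 0)*√(2 - 2))*(-5)²)*(2/5)) = (1*(⅕))*((-5*√0*25)*(2*(⅕))) = ((-5*0*25)*(⅖))/5 = ((0*25)*(⅖))/5 = (0*(⅖))/5 = (⅕)*0 = 0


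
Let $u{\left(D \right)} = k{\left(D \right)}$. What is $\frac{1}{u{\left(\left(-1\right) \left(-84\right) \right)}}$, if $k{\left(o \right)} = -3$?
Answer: $- \frac{1}{3} \approx -0.33333$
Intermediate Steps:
$u{\left(D \right)} = -3$
$\frac{1}{u{\left(\left(-1\right) \left(-84\right) \right)}} = \frac{1}{-3} = - \frac{1}{3}$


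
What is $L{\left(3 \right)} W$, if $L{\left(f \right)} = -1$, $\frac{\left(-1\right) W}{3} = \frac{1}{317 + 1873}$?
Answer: $\frac{1}{730} \approx 0.0013699$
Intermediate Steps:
$W = - \frac{1}{730}$ ($W = - \frac{3}{317 + 1873} = - \frac{3}{2190} = \left(-3\right) \frac{1}{2190} = - \frac{1}{730} \approx -0.0013699$)
$L{\left(3 \right)} W = \left(-1\right) \left(- \frac{1}{730}\right) = \frac{1}{730}$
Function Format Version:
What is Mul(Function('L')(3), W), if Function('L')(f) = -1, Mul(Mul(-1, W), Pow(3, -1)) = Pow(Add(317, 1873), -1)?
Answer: Rational(1, 730) ≈ 0.0013699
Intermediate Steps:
W = Rational(-1, 730) (W = Mul(-3, Pow(Add(317, 1873), -1)) = Mul(-3, Pow(2190, -1)) = Mul(-3, Rational(1, 2190)) = Rational(-1, 730) ≈ -0.0013699)
Mul(Function('L')(3), W) = Mul(-1, Rational(-1, 730)) = Rational(1, 730)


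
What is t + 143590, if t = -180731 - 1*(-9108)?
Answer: -28033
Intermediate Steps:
t = -171623 (t = -180731 + 9108 = -171623)
t + 143590 = -171623 + 143590 = -28033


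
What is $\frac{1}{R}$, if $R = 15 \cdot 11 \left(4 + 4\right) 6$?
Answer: $\frac{1}{7920} \approx 0.00012626$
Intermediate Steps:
$R = 7920$ ($R = 165 \cdot 8 \cdot 6 = 165 \cdot 48 = 7920$)
$\frac{1}{R} = \frac{1}{7920}$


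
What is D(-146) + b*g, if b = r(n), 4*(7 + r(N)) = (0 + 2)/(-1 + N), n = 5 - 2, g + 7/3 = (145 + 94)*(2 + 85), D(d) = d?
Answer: -140483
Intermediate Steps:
g = 62372/3 (g = -7/3 + (145 + 94)*(2 + 85) = -7/3 + 239*87 = -7/3 + 20793 = 62372/3 ≈ 20791.)
n = 3
r(N) = -7 + 1/(2*(-1 + N)) (r(N) = -7 + ((0 + 2)/(-1 + N))/4 = -7 + (2/(-1 + N))/4 = -7 + 1/(2*(-1 + N)))
b = -27/4 (b = (15 - 14*3)/(2*(-1 + 3)) = (1/2)*(15 - 42)/2 = (1/2)*(1/2)*(-27) = -27/4 ≈ -6.7500)
D(-146) + b*g = -146 - 27/4*62372/3 = -146 - 140337 = -140483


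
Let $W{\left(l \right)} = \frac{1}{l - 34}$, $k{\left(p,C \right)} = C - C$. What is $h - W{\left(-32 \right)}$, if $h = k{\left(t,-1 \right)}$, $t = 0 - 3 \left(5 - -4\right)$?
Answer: $\frac{1}{66} \approx 0.015152$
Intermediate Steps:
$t = -27$ ($t = 0 - 3 \left(5 + 4\right) = 0 - 27 = -27$)
$k{\left(p,C \right)} = 0$
$h = 0$
$W{\left(l \right)} = \frac{1}{-34 + l}$
$h - W{\left(-32 \right)} = 0 - \frac{1}{-34 - 32} = 0 - \frac{1}{-66} = 0 - - \frac{1}{66} = 0 + \frac{1}{66} = \frac{1}{66}$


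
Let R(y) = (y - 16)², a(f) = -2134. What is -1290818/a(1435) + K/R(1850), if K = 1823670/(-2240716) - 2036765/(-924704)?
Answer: 102228162636060975482679/169005157130166422912 ≈ 604.88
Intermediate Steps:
R(y) = (-16 + y)²
K = 719364245015/517999762016 (K = 1823670*(-1/2240716) - 2036765*(-1/924704) = -911835/1120358 + 2036765/924704 = 719364245015/517999762016 ≈ 1.3887)
-1290818/a(1435) + K/R(1850) = -1290818/(-2134) + 719364245015/(517999762016*((-16 + 1850)²)) = -1290818*(-1/2134) + 719364245015/(517999762016*(1834²)) = 645409/1067 + (719364245015/517999762016)/3363556 = 645409/1067 + (719364245015/517999762016)*(1/3363556) = 645409/1067 + 719364245015/1742321207527488896 = 102228162636060975482679/169005157130166422912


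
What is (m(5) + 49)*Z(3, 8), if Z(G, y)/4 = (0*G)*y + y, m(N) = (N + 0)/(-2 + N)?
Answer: 4864/3 ≈ 1621.3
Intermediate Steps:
m(N) = N/(-2 + N)
Z(G, y) = 4*y (Z(G, y) = 4*((0*G)*y + y) = 4*(0*y + y) = 4*(0 + y) = 4*y)
(m(5) + 49)*Z(3, 8) = (5/(-2 + 5) + 49)*(4*8) = (5/3 + 49)*32 = (152/3)*32 = 4864/3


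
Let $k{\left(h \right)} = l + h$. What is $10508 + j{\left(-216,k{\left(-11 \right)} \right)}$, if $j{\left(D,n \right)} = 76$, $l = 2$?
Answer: $10584$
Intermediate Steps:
$k{\left(h \right)} = 2 + h$
$10508 + j{\left(-216,k{\left(-11 \right)} \right)} = 10508 + 76 = 10584$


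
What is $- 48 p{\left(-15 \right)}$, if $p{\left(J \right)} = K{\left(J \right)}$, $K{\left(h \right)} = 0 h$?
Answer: $0$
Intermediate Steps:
$K{\left(h \right)} = 0$
$p{\left(J \right)} = 0$
$- 48 p{\left(-15 \right)} = \left(-48\right) 0 = 0$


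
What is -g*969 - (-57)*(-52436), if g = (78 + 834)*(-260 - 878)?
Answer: 1002693612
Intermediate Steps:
g = -1037856 (g = 912*(-1138) = -1037856)
-g*969 - (-57)*(-52436) = -1*(-1037856)*969 - (-57)*(-52436) = 1037856*969 - 1*2988852 = 1005682464 - 2988852 = 1002693612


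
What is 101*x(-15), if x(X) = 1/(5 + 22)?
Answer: 101/27 ≈ 3.7407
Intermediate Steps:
x(X) = 1/27
101*x(-15) = 101*(1/27) = 101/27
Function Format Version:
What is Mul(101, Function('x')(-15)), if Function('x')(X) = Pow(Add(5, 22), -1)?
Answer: Rational(101, 27) ≈ 3.7407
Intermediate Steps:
Function('x')(X) = Rational(1, 27) (Function('x')(X) = Pow(27, -1) = Rational(1, 27))
Mul(101, Function('x')(-15)) = Mul(101, Rational(1, 27)) = Rational(101, 27)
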